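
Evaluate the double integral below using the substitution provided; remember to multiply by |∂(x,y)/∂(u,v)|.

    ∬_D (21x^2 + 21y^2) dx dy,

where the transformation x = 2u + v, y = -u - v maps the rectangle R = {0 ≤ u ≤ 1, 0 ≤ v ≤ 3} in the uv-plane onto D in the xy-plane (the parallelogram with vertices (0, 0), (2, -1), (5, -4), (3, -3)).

Compute the Jacobian determinant of (x, y) with respect to (u, v):

    ∂(x,y)/∂(u,v) = | 2  1 | = (2)(-1) - (1)(-1) = -1.
                   | -1  -1 |

Its absolute value is |J| = 1 (the area scaling factor).

Substituting x = 2u + v, y = -u - v into the integrand,

    21x^2 + 21y^2 → 105u^2 + 126u v + 42v^2,

so the integral becomes

    ∬_R (105u^2 + 126u v + 42v^2) · |J| du dv = ∫_0^1 ∫_0^3 (105u^2 + 126u v + 42v^2) dv du.

Inner (v): 315u^2 + 567u + 378.
Outer (u): 1533/2.

Therefore ∬_D (21x^2 + 21y^2) dx dy = 1533/2.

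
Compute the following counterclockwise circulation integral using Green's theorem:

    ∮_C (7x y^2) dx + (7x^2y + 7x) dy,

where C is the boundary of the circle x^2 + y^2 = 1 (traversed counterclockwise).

Green's theorem converts the closed line integral into a double integral over the enclosed region D:

    ∮_C P dx + Q dy = ∬_D (∂Q/∂x - ∂P/∂y) dA.

Here P = 7x y^2, Q = 7x^2y + 7x, so

    ∂Q/∂x = 14x y + 7,    ∂P/∂y = 14x y,
    ∂Q/∂x - ∂P/∂y = 7.

D is the region x^2 + y^2 ≤ 1. Evaluating the double integral:

In polar coordinates (x = r cos θ, y = r sin θ, dA = r dr dθ) the integrand becomes 7, so

    ∬_D (7) dA = ∫_0^{2π} ∫_0^{1} (7) · r dr dθ.

Inner (r from 0 to 1): 7/2.
Outer (θ from 0 to 2π): 7π.

Therefore ∮_C P dx + Q dy = 7π.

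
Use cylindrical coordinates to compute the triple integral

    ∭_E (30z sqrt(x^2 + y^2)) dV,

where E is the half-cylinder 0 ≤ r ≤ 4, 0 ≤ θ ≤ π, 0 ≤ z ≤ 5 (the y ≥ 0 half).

In cylindrical coordinates, x = r cos(θ), y = r sin(θ), z = z, and dV = r dr dθ dz.

The integrand becomes 30r z, so

    ∭_E (30z sqrt(x^2 + y^2)) dV = ∫_{0}^{π} ∫_{0}^{4} ∫_{0}^{5} (30r z) · r dz dr dθ.

Inner (z): 375r^2.
Middle (r from 0 to 4): 8000.
Outer (θ): 8000π.

Therefore the triple integral equals 8000π.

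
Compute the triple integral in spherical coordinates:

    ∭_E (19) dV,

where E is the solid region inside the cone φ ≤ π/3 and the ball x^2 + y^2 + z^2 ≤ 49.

In spherical coordinates, x = ρ sin(φ) cos(θ), y = ρ sin(φ) sin(θ), z = ρ cos(φ), and dV = ρ^2 sin(φ) dρ dφ dθ.

The integrand becomes 19, so

    ∭_E (19) dV = ∫_{0}^{2π} ∫_{0}^{π/3} ∫_{0}^{7} (19) · ρ^2 sin(φ) dρ dφ dθ.

Inner (ρ): 6517sin(φ)/3.
Middle (φ): 6517/6.
Outer (θ): 6517π/3.

Therefore the triple integral equals 6517π/3.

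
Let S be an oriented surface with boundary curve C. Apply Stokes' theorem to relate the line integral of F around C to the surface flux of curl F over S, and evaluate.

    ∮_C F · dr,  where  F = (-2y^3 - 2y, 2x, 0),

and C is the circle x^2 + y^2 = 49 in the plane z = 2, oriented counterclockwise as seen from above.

Let S be the flat disk x^2 + y^2 ≤ 49 in the plane z = 2, with upward unit normal n̂ = ẑ. By Stokes' theorem,

    ∮_C F · dr = ∬_S (∇ × F) · n̂ dS = ∬_D (curl F)_z dA,

where D is the disk x^2 + y^2 ≤ 49.

Compute the curl of F = (-2y^3 - 2y, 2x, 0):
    (∇ × F)_x = ∂F_z/∂y - ∂F_y/∂z = 0,
    (∇ × F)_y = ∂F_x/∂z - ∂F_z/∂x = 0,
    (∇ × F)_z = ∂F_y/∂x - ∂F_x/∂y = 6y^2 + 4.

On z = 2, (curl F)_z = 6y^2 + 4.

Convert to polar (x = r cos θ, y = r sin θ, dA = r dr dθ); the integrand becomes 6r^2sin(θ)^2 + 4, so

    ∬_D (curl F)_z dA = ∫_0^{2π} ∫_0^{7} (6r^2sin(θ)^2 + 4) · r dr dθ.

Inner (r from 0 to 7): 7203sin(θ)^2/2 + 98.
Outer (θ from 0 to 2π): 7595π/2.

Therefore ∮_C F · dr = 7595π/2.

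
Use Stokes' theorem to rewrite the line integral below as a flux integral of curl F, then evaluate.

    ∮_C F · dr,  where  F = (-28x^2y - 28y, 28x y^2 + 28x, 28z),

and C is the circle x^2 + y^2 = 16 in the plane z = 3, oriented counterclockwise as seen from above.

Let S be the flat disk x^2 + y^2 ≤ 16 in the plane z = 3, with upward unit normal n̂ = ẑ. By Stokes' theorem,

    ∮_C F · dr = ∬_S (∇ × F) · n̂ dS = ∬_D (curl F)_z dA,

where D is the disk x^2 + y^2 ≤ 16.

Compute the curl of F = (-28x^2y - 28y, 28x y^2 + 28x, 28z):
    (∇ × F)_x = ∂F_z/∂y - ∂F_y/∂z = 0,
    (∇ × F)_y = ∂F_x/∂z - ∂F_z/∂x = 0,
    (∇ × F)_z = ∂F_y/∂x - ∂F_x/∂y = 28x^2 + 28y^2 + 56.

On z = 3, (curl F)_z = 28x^2 + 28y^2 + 56.

Convert to polar (x = r cos θ, y = r sin θ, dA = r dr dθ); the integrand becomes 28r^2 + 56, so

    ∬_D (curl F)_z dA = ∫_0^{2π} ∫_0^{4} (28r^2 + 56) · r dr dθ.

Inner (r from 0 to 4): 2240.
Outer (θ from 0 to 2π): 4480π.

Therefore ∮_C F · dr = 4480π.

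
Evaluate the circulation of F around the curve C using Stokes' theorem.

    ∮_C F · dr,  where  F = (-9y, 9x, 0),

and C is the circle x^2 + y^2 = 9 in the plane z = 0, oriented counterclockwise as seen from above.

Let S be the flat disk x^2 + y^2 ≤ 9 in the plane z = 0, with upward unit normal n̂ = ẑ. By Stokes' theorem,

    ∮_C F · dr = ∬_S (∇ × F) · n̂ dS = ∬_D (curl F)_z dA,

where D is the disk x^2 + y^2 ≤ 9.

Compute the curl of F = (-9y, 9x, 0):
    (∇ × F)_x = ∂F_z/∂y - ∂F_y/∂z = 0,
    (∇ × F)_y = ∂F_x/∂z - ∂F_z/∂x = 0,
    (∇ × F)_z = ∂F_y/∂x - ∂F_x/∂y = 18.

On z = 0, (curl F)_z = 18.

Convert to polar (x = r cos θ, y = r sin θ, dA = r dr dθ); the integrand becomes 18, so

    ∬_D (curl F)_z dA = ∫_0^{2π} ∫_0^{3} (18) · r dr dθ.

Inner (r from 0 to 3): 81.
Outer (θ from 0 to 2π): 162π.

Therefore ∮_C F · dr = 162π.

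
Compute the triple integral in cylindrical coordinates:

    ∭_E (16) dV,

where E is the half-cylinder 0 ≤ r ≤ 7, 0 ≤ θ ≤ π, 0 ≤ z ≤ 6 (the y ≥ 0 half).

In cylindrical coordinates, x = r cos(θ), y = r sin(θ), z = z, and dV = r dr dθ dz.

The integrand becomes 16, so

    ∭_E (16) dV = ∫_{0}^{π} ∫_{0}^{7} ∫_{0}^{6} (16) · r dz dr dθ.

Inner (z): 96r.
Middle (r from 0 to 7): 2352.
Outer (θ): 2352π.

Therefore the triple integral equals 2352π.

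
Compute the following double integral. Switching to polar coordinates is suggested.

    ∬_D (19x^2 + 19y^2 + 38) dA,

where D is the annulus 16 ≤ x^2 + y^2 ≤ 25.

The region D is 4 ≤ r ≤ 5, 0 ≤ θ ≤ 2π in polar coordinates, where x = r cos(θ), y = r sin(θ), and dA = r dr dθ.

Under the substitution, the integrand becomes 19r^2 + 38, so

    ∬_D (19x^2 + 19y^2 + 38) dA = ∫_{0}^{2π} ∫_{4}^{5} (19r^2 + 38) · r dr dθ.

Inner integral (in r): ∫_{4}^{5} (19r^2 + 38) · r dr = 7695/4.

Outer integral (in θ): ∫_{0}^{2π} (7695/4) dθ = 7695π/2.

Therefore ∬_D (19x^2 + 19y^2 + 38) dA = 7695π/2.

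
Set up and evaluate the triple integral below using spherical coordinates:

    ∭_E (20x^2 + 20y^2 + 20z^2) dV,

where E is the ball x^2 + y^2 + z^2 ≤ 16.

In spherical coordinates, x = ρ sin(φ) cos(θ), y = ρ sin(φ) sin(θ), z = ρ cos(φ), and dV = ρ^2 sin(φ) dρ dφ dθ.

The integrand becomes 20ρ^2, so

    ∭_E (20x^2 + 20y^2 + 20z^2) dV = ∫_{0}^{2π} ∫_{0}^{π} ∫_{0}^{4} (20ρ^2) · ρ^2 sin(φ) dρ dφ dθ.

Inner (ρ): 4096sin(φ).
Middle (φ): 8192.
Outer (θ): 16384π.

Therefore the triple integral equals 16384π.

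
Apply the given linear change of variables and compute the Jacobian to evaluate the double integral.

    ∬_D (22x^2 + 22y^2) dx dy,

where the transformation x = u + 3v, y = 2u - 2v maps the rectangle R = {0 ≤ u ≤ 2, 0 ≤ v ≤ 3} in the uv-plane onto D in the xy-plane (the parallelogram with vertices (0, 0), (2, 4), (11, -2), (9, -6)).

Compute the Jacobian determinant of (x, y) with respect to (u, v):

    ∂(x,y)/∂(u,v) = | 1  3 | = (1)(-2) - (3)(2) = -8.
                   | 2  -2 |

Its absolute value is |J| = 8 (the area scaling factor).

Substituting x = u + 3v, y = 2u - 2v into the integrand,

    22x^2 + 22y^2 → 110u^2 - 44u v + 286v^2,

so the integral becomes

    ∬_R (110u^2 - 44u v + 286v^2) · |J| du dv = ∫_0^2 ∫_0^3 (880u^2 - 352u v + 2288v^2) dv du.

Inner (v): 2640u^2 - 1584u + 20592.
Outer (u): 45056.

Therefore ∬_D (22x^2 + 22y^2) dx dy = 45056.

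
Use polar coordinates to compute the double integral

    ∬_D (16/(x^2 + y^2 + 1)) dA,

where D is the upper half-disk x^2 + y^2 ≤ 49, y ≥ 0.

The region D is 0 ≤ r ≤ 7, 0 ≤ θ ≤ π in polar coordinates, where x = r cos(θ), y = r sin(θ), and dA = r dr dθ.

Under the substitution, the integrand becomes 16/(r^2 + 1), so

    ∬_D (16/(x^2 + y^2 + 1)) dA = ∫_{0}^{π} ∫_{0}^{7} (16/(r^2 + 1)) · r dr dθ.

Inner integral (in r): ∫_{0}^{7} (16/(r^2 + 1)) · r dr = log(39062500000000).

Outer integral (in θ): ∫_{0}^{π} (log(39062500000000)) dθ = log(39062500000000^π).

Therefore ∬_D (16/(x^2 + y^2 + 1)) dA = log(39062500000000^π).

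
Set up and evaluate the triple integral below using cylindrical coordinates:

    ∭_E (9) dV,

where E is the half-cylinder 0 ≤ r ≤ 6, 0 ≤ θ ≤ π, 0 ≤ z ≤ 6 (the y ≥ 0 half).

In cylindrical coordinates, x = r cos(θ), y = r sin(θ), z = z, and dV = r dr dθ dz.

The integrand becomes 9, so

    ∭_E (9) dV = ∫_{0}^{π} ∫_{0}^{6} ∫_{0}^{6} (9) · r dz dr dθ.

Inner (z): 54r.
Middle (r from 0 to 6): 972.
Outer (θ): 972π.

Therefore the triple integral equals 972π.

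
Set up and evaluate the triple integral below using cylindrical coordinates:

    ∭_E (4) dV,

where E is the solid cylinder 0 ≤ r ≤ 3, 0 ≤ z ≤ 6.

In cylindrical coordinates, x = r cos(θ), y = r sin(θ), z = z, and dV = r dr dθ dz.

The integrand becomes 4, so

    ∭_E (4) dV = ∫_{0}^{2π} ∫_{0}^{3} ∫_{0}^{6} (4) · r dz dr dθ.

Inner (z): 24r.
Middle (r from 0 to 3): 108.
Outer (θ): 216π.

Therefore the triple integral equals 216π.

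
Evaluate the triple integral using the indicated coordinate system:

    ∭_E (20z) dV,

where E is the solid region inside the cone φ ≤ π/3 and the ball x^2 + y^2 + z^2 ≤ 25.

In spherical coordinates, x = ρ sin(φ) cos(θ), y = ρ sin(φ) sin(θ), z = ρ cos(φ), and dV = ρ^2 sin(φ) dρ dφ dθ.

The integrand becomes 20ρ cos(φ), so

    ∭_E (20z) dV = ∫_{0}^{2π} ∫_{0}^{π/3} ∫_{0}^{5} (20ρ cos(φ)) · ρ^2 sin(φ) dρ dφ dθ.

Inner (ρ): 3125sin(2φ)/2.
Middle (φ): 9375/8.
Outer (θ): 9375π/4.

Therefore the triple integral equals 9375π/4.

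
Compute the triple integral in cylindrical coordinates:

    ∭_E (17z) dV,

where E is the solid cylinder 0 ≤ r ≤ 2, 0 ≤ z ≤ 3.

In cylindrical coordinates, x = r cos(θ), y = r sin(θ), z = z, and dV = r dr dθ dz.

The integrand becomes 17z, so

    ∭_E (17z) dV = ∫_{0}^{2π} ∫_{0}^{2} ∫_{0}^{3} (17z) · r dz dr dθ.

Inner (z): 153r/2.
Middle (r from 0 to 2): 153.
Outer (θ): 306π.

Therefore the triple integral equals 306π.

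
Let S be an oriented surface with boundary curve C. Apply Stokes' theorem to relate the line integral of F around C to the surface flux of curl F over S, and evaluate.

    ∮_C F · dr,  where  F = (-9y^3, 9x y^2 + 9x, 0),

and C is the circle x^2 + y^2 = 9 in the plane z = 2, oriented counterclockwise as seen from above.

Let S be the flat disk x^2 + y^2 ≤ 9 in the plane z = 2, with upward unit normal n̂ = ẑ. By Stokes' theorem,

    ∮_C F · dr = ∬_S (∇ × F) · n̂ dS = ∬_D (curl F)_z dA,

where D is the disk x^2 + y^2 ≤ 9.

Compute the curl of F = (-9y^3, 9x y^2 + 9x, 0):
    (∇ × F)_x = ∂F_z/∂y - ∂F_y/∂z = 0,
    (∇ × F)_y = ∂F_x/∂z - ∂F_z/∂x = 0,
    (∇ × F)_z = ∂F_y/∂x - ∂F_x/∂y = 36y^2 + 9.

On z = 2, (curl F)_z = 36y^2 + 9.

Convert to polar (x = r cos θ, y = r sin θ, dA = r dr dθ); the integrand becomes 36r^2sin(θ)^2 + 9, so

    ∬_D (curl F)_z dA = ∫_0^{2π} ∫_0^{3} (36r^2sin(θ)^2 + 9) · r dr dθ.

Inner (r from 0 to 3): 729sin(θ)^2 + 81/2.
Outer (θ from 0 to 2π): 810π.

Therefore ∮_C F · dr = 810π.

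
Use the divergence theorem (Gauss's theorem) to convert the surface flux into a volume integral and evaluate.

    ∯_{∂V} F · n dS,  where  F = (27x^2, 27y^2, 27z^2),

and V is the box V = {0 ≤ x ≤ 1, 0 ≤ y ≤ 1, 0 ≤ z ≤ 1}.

By the divergence theorem,

    ∯_{∂V} F · n dS = ∭_V (∇ · F) dV.

Compute the divergence:
    ∇ · F = ∂F_x/∂x + ∂F_y/∂y + ∂F_z/∂z = 54x + 54y + 54z.

V is a rectangular box, so dV = dx dy dz with 0 ≤ x ≤ 1, 0 ≤ y ≤ 1, 0 ≤ z ≤ 1.

Integrate (54x + 54y + 54z) over V as an iterated integral:

    ∭_V (∇·F) dV = ∫_0^{1} ∫_0^{1} ∫_0^{1} (54x + 54y + 54z) dz dy dx.

Inner (z from 0 to 1): 54x + 54y + 27.
Middle (y from 0 to 1): 54x + 54.
Outer (x from 0 to 1): 81.

Therefore ∯_{∂V} F · n dS = 81.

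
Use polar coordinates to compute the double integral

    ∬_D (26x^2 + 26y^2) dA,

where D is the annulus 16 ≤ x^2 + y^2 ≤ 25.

The region D is 4 ≤ r ≤ 5, 0 ≤ θ ≤ 2π in polar coordinates, where x = r cos(θ), y = r sin(θ), and dA = r dr dθ.

Under the substitution, the integrand becomes 26r^2, so

    ∬_D (26x^2 + 26y^2) dA = ∫_{0}^{2π} ∫_{4}^{5} (26r^2) · r dr dθ.

Inner integral (in r): ∫_{4}^{5} (26r^2) · r dr = 4797/2.

Outer integral (in θ): ∫_{0}^{2π} (4797/2) dθ = 4797π.

Therefore ∬_D (26x^2 + 26y^2) dA = 4797π.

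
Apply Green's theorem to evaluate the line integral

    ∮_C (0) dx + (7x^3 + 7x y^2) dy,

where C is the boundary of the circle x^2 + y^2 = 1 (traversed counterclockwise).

Green's theorem converts the closed line integral into a double integral over the enclosed region D:

    ∮_C P dx + Q dy = ∬_D (∂Q/∂x - ∂P/∂y) dA.

Here P = 0, Q = 7x^3 + 7x y^2, so

    ∂Q/∂x = 21x^2 + 7y^2,    ∂P/∂y = 0,
    ∂Q/∂x - ∂P/∂y = 21x^2 + 7y^2.

D is the region x^2 + y^2 ≤ 1. Evaluating the double integral:

In polar coordinates (x = r cos θ, y = r sin θ, dA = r dr dθ) the integrand becomes 7r^2(cos(2θ) + 2), so

    ∬_D (21x^2 + 7y^2) dA = ∫_0^{2π} ∫_0^{1} (7r^2(cos(2θ) + 2)) · r dr dθ.

Inner (r from 0 to 1): 7cos(2θ)/4 + 7/2.
Outer (θ from 0 to 2π): 7π.

Therefore ∮_C P dx + Q dy = 7π.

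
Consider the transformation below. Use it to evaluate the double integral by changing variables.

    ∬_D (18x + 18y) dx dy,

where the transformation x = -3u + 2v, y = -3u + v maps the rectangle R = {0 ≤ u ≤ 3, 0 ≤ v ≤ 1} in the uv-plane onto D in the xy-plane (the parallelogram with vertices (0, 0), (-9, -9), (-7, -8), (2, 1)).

Compute the Jacobian determinant of (x, y) with respect to (u, v):

    ∂(x,y)/∂(u,v) = | -3  2 | = (-3)(1) - (2)(-3) = 3.
                   | -3  1 |

Its absolute value is |J| = 3 (the area scaling factor).

Substituting x = -3u + 2v, y = -3u + v into the integrand,

    18x + 18y → -108u + 54v,

so the integral becomes

    ∬_R (-108u + 54v) · |J| du dv = ∫_0^3 ∫_0^1 (-324u + 162v) dv du.

Inner (v): 81 - 324u.
Outer (u): -1215.

Therefore ∬_D (18x + 18y) dx dy = -1215.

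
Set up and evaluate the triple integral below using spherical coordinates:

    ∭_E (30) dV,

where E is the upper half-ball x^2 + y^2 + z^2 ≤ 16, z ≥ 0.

In spherical coordinates, x = ρ sin(φ) cos(θ), y = ρ sin(φ) sin(θ), z = ρ cos(φ), and dV = ρ^2 sin(φ) dρ dφ dθ.

The integrand becomes 30, so

    ∭_E (30) dV = ∫_{0}^{2π} ∫_{0}^{π/2} ∫_{0}^{4} (30) · ρ^2 sin(φ) dρ dφ dθ.

Inner (ρ): 640sin(φ).
Middle (φ): 640.
Outer (θ): 1280π.

Therefore the triple integral equals 1280π.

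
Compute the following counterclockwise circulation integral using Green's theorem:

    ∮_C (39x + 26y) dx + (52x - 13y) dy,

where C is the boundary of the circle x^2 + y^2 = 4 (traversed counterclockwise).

Green's theorem converts the closed line integral into a double integral over the enclosed region D:

    ∮_C P dx + Q dy = ∬_D (∂Q/∂x - ∂P/∂y) dA.

Here P = 39x + 26y, Q = 52x - 13y, so

    ∂Q/∂x = 52,    ∂P/∂y = 26,
    ∂Q/∂x - ∂P/∂y = 26.

D is the region x^2 + y^2 ≤ 4. Evaluating the double integral:

In polar coordinates (x = r cos θ, y = r sin θ, dA = r dr dθ) the integrand becomes 26, so

    ∬_D (26) dA = ∫_0^{2π} ∫_0^{2} (26) · r dr dθ.

Inner (r from 0 to 2): 52.
Outer (θ from 0 to 2π): 104π.

Therefore ∮_C P dx + Q dy = 104π.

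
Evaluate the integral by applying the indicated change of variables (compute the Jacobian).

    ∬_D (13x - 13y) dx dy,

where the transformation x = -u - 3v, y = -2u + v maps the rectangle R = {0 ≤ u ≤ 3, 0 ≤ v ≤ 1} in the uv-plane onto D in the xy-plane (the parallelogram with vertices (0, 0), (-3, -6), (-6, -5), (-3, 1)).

Compute the Jacobian determinant of (x, y) with respect to (u, v):

    ∂(x,y)/∂(u,v) = | -1  -3 | = (-1)(1) - (-3)(-2) = -7.
                   | -2  1 |

Its absolute value is |J| = 7 (the area scaling factor).

Substituting x = -u - 3v, y = -2u + v into the integrand,

    13x - 13y → 13u - 52v,

so the integral becomes

    ∬_R (13u - 52v) · |J| du dv = ∫_0^3 ∫_0^1 (91u - 364v) dv du.

Inner (v): 91u - 182.
Outer (u): -273/2.

Therefore ∬_D (13x - 13y) dx dy = -273/2.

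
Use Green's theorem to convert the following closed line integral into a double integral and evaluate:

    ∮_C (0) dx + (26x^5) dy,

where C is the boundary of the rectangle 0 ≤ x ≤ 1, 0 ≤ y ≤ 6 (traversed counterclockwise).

Green's theorem converts the closed line integral into a double integral over the enclosed region D:

    ∮_C P dx + Q dy = ∬_D (∂Q/∂x - ∂P/∂y) dA.

Here P = 0, Q = 26x^5, so

    ∂Q/∂x = 130x^4,    ∂P/∂y = 0,
    ∂Q/∂x - ∂P/∂y = 130x^4.

D is the region 0 ≤ x ≤ 1, 0 ≤ y ≤ 6. Evaluating the double integral:

    ∬_D (130x^4) dA = ∫_0^{1} ∫_0^{6} (130x^4) dy dx.

Inner (y from 0 to 6): 780x^4.
Outer (x from 0 to 1): 156.

Therefore ∮_C P dx + Q dy = 156.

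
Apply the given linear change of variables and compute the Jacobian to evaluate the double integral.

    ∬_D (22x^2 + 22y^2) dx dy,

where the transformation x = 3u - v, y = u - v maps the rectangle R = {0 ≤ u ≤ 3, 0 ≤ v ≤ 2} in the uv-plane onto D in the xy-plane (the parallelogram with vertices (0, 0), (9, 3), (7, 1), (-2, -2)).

Compute the Jacobian determinant of (x, y) with respect to (u, v):

    ∂(x,y)/∂(u,v) = | 3  -1 | = (3)(-1) - (-1)(1) = -2.
                   | 1  -1 |

Its absolute value is |J| = 2 (the area scaling factor).

Substituting x = 3u - v, y = u - v into the integrand,

    22x^2 + 22y^2 → 220u^2 - 176u v + 44v^2,

so the integral becomes

    ∬_R (220u^2 - 176u v + 44v^2) · |J| du dv = ∫_0^3 ∫_0^2 (440u^2 - 352u v + 88v^2) dv du.

Inner (v): 880u^2 - 704u + 704/3.
Outer (u): 5456.

Therefore ∬_D (22x^2 + 22y^2) dx dy = 5456.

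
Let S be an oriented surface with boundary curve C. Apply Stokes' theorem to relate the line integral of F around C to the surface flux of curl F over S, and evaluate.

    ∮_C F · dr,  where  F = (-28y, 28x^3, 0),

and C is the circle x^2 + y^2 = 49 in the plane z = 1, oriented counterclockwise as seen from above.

Let S be the flat disk x^2 + y^2 ≤ 49 in the plane z = 1, with upward unit normal n̂ = ẑ. By Stokes' theorem,

    ∮_C F · dr = ∬_S (∇ × F) · n̂ dS = ∬_D (curl F)_z dA,

where D is the disk x^2 + y^2 ≤ 49.

Compute the curl of F = (-28y, 28x^3, 0):
    (∇ × F)_x = ∂F_z/∂y - ∂F_y/∂z = 0,
    (∇ × F)_y = ∂F_x/∂z - ∂F_z/∂x = 0,
    (∇ × F)_z = ∂F_y/∂x - ∂F_x/∂y = 84x^2 + 28.

On z = 1, (curl F)_z = 84x^2 + 28.

Convert to polar (x = r cos θ, y = r sin θ, dA = r dr dθ); the integrand becomes 84r^2cos(θ)^2 + 28, so

    ∬_D (curl F)_z dA = ∫_0^{2π} ∫_0^{7} (84r^2cos(θ)^2 + 28) · r dr dθ.

Inner (r from 0 to 7): 50421cos(θ)^2 + 686.
Outer (θ from 0 to 2π): 51793π.

Therefore ∮_C F · dr = 51793π.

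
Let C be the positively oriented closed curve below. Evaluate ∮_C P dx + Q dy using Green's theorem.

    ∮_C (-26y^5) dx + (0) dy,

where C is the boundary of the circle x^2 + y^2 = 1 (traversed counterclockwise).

Green's theorem converts the closed line integral into a double integral over the enclosed region D:

    ∮_C P dx + Q dy = ∬_D (∂Q/∂x - ∂P/∂y) dA.

Here P = -26y^5, Q = 0, so

    ∂Q/∂x = 0,    ∂P/∂y = -130y^4,
    ∂Q/∂x - ∂P/∂y = 130y^4.

D is the region x^2 + y^2 ≤ 1. Evaluating the double integral:

In polar coordinates (x = r cos θ, y = r sin θ, dA = r dr dθ) the integrand becomes 130r^4sin(θ)^4, so

    ∬_D (130y^4) dA = ∫_0^{2π} ∫_0^{1} (130r^4sin(θ)^4) · r dr dθ.

Inner (r from 0 to 1): 65sin(θ)^4/3.
Outer (θ from 0 to 2π): 65π/4.

Therefore ∮_C P dx + Q dy = 65π/4.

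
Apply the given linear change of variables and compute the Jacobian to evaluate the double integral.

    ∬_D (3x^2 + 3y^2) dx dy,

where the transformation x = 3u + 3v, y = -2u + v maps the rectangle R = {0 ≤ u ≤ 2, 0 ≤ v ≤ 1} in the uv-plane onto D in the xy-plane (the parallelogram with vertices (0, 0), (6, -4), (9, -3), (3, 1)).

Compute the Jacobian determinant of (x, y) with respect to (u, v):

    ∂(x,y)/∂(u,v) = | 3  3 | = (3)(1) - (3)(-2) = 9.
                   | -2  1 |

Its absolute value is |J| = 9 (the area scaling factor).

Substituting x = 3u + 3v, y = -2u + v into the integrand,

    3x^2 + 3y^2 → 39u^2 + 42u v + 30v^2,

so the integral becomes

    ∬_R (39u^2 + 42u v + 30v^2) · |J| du dv = ∫_0^2 ∫_0^1 (351u^2 + 378u v + 270v^2) dv du.

Inner (v): 351u^2 + 189u + 90.
Outer (u): 1494.

Therefore ∬_D (3x^2 + 3y^2) dx dy = 1494.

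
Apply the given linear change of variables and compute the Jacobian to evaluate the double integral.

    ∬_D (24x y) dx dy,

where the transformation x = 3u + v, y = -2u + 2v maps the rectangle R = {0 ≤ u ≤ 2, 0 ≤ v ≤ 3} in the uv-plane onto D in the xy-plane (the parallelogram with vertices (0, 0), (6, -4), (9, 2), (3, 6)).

Compute the Jacobian determinant of (x, y) with respect to (u, v):

    ∂(x,y)/∂(u,v) = | 3  1 | = (3)(2) - (1)(-2) = 8.
                   | -2  2 |

Its absolute value is |J| = 8 (the area scaling factor).

Substituting x = 3u + v, y = -2u + 2v into the integrand,

    24x y → -144u^2 + 96u v + 48v^2,

so the integral becomes

    ∬_R (-144u^2 + 96u v + 48v^2) · |J| du dv = ∫_0^2 ∫_0^3 (-1152u^2 + 768u v + 384v^2) dv du.

Inner (v): -3456u^2 + 3456u + 3456.
Outer (u): 4608.

Therefore ∬_D (24x y) dx dy = 4608.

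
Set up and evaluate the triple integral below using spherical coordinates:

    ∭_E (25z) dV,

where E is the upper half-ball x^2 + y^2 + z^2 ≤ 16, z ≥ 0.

In spherical coordinates, x = ρ sin(φ) cos(θ), y = ρ sin(φ) sin(θ), z = ρ cos(φ), and dV = ρ^2 sin(φ) dρ dφ dθ.

The integrand becomes 25ρ cos(φ), so

    ∭_E (25z) dV = ∫_{0}^{2π} ∫_{0}^{π/2} ∫_{0}^{4} (25ρ cos(φ)) · ρ^2 sin(φ) dρ dφ dθ.

Inner (ρ): 800sin(2φ).
Middle (φ): 800.
Outer (θ): 1600π.

Therefore the triple integral equals 1600π.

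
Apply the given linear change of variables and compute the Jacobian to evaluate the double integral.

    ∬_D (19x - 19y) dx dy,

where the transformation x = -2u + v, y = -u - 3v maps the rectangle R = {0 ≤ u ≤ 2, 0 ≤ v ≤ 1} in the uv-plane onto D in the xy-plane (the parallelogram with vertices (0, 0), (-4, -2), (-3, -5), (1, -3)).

Compute the Jacobian determinant of (x, y) with respect to (u, v):

    ∂(x,y)/∂(u,v) = | -2  1 | = (-2)(-3) - (1)(-1) = 7.
                   | -1  -3 |

Its absolute value is |J| = 7 (the area scaling factor).

Substituting x = -2u + v, y = -u - 3v into the integrand,

    19x - 19y → -19u + 76v,

so the integral becomes

    ∬_R (-19u + 76v) · |J| du dv = ∫_0^2 ∫_0^1 (-133u + 532v) dv du.

Inner (v): 266 - 133u.
Outer (u): 266.

Therefore ∬_D (19x - 19y) dx dy = 266.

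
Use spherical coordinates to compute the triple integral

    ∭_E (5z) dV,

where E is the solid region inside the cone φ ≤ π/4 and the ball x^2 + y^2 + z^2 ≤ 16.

In spherical coordinates, x = ρ sin(φ) cos(θ), y = ρ sin(φ) sin(θ), z = ρ cos(φ), and dV = ρ^2 sin(φ) dρ dφ dθ.

The integrand becomes 5ρ cos(φ), so

    ∭_E (5z) dV = ∫_{0}^{2π} ∫_{0}^{π/4} ∫_{0}^{4} (5ρ cos(φ)) · ρ^2 sin(φ) dρ dφ dθ.

Inner (ρ): 160sin(2φ).
Middle (φ): 80.
Outer (θ): 160π.

Therefore the triple integral equals 160π.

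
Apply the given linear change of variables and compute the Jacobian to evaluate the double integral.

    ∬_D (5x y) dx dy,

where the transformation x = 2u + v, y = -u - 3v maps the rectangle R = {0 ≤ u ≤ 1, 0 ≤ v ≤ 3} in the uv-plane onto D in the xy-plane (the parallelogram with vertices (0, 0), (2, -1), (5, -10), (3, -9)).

Compute the Jacobian determinant of (x, y) with respect to (u, v):

    ∂(x,y)/∂(u,v) = | 2  1 | = (2)(-3) - (1)(-1) = -5.
                   | -1  -3 |

Its absolute value is |J| = 5 (the area scaling factor).

Substituting x = 2u + v, y = -u - 3v into the integrand,

    5x y → -10u^2 - 35u v - 15v^2,

so the integral becomes

    ∬_R (-10u^2 - 35u v - 15v^2) · |J| du dv = ∫_0^1 ∫_0^3 (-50u^2 - 175u v - 75v^2) dv du.

Inner (v): -150u^2 - 1575u/2 - 675.
Outer (u): -4475/4.

Therefore ∬_D (5x y) dx dy = -4475/4.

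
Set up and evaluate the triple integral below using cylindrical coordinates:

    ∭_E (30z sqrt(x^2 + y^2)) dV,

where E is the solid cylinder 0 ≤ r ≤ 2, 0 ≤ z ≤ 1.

In cylindrical coordinates, x = r cos(θ), y = r sin(θ), z = z, and dV = r dr dθ dz.

The integrand becomes 30r z, so

    ∭_E (30z sqrt(x^2 + y^2)) dV = ∫_{0}^{2π} ∫_{0}^{2} ∫_{0}^{1} (30r z) · r dz dr dθ.

Inner (z): 15r^2.
Middle (r from 0 to 2): 40.
Outer (θ): 80π.

Therefore the triple integral equals 80π.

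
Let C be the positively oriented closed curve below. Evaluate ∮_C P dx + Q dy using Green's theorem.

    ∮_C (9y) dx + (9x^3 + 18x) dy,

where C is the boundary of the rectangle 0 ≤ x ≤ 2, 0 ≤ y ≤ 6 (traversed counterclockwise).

Green's theorem converts the closed line integral into a double integral over the enclosed region D:

    ∮_C P dx + Q dy = ∬_D (∂Q/∂x - ∂P/∂y) dA.

Here P = 9y, Q = 9x^3 + 18x, so

    ∂Q/∂x = 27x^2 + 18,    ∂P/∂y = 9,
    ∂Q/∂x - ∂P/∂y = 27x^2 + 9.

D is the region 0 ≤ x ≤ 2, 0 ≤ y ≤ 6. Evaluating the double integral:

    ∬_D (27x^2 + 9) dA = ∫_0^{2} ∫_0^{6} (27x^2 + 9) dy dx.

Inner (y from 0 to 6): 162x^2 + 54.
Outer (x from 0 to 2): 540.

Therefore ∮_C P dx + Q dy = 540.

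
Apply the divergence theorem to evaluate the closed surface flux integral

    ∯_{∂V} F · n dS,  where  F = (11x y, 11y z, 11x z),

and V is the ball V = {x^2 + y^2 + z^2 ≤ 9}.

By the divergence theorem,

    ∯_{∂V} F · n dS = ∭_V (∇ · F) dV.

Compute the divergence:
    ∇ · F = ∂F_x/∂x + ∂F_y/∂y + ∂F_z/∂z = 11y + 11z + 11x = 11x + 11y + 11z.

In spherical coordinates, x = ρ sin(φ) cos(θ), y = ρ sin(φ) sin(θ), z = ρ cos(φ), dV = ρ^2 sin(φ) dρ dφ dθ, with 0 ≤ ρ ≤ 3, 0 ≤ φ ≤ π, 0 ≤ θ ≤ 2π.

The integrand, after substitution and multiplying by the volume element, becomes (11ρ (sqrt(2)sin(φ)sin(θ + π/4) + cos(φ))) · ρ^2 sin(φ), so

    ∭_V (∇·F) dV = ∫_0^{2π} ∫_0^{π} ∫_0^{3} (11ρ (sqrt(2)sin(φ)sin(θ + π/4) + cos(φ))) · ρ^2 sin(φ) dρ dφ dθ.

Inner (ρ from 0 to 3): 891(sqrt(2)sin(φ)sin(θ + π/4) + cos(φ))sin(φ)/4.
Middle (φ from 0 to π): 891sqrt(2)π sin(θ + π/4)/8.
Outer (θ from 0 to 2π): 0.

Therefore ∯_{∂V} F · n dS = 0.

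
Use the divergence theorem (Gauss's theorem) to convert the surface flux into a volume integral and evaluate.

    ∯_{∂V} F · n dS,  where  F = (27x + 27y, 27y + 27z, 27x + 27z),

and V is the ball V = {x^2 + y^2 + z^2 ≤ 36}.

By the divergence theorem,

    ∯_{∂V} F · n dS = ∭_V (∇ · F) dV.

Compute the divergence:
    ∇ · F = ∂F_x/∂x + ∂F_y/∂y + ∂F_z/∂z = 27 + 27 + 27 = 81.

In spherical coordinates, x = ρ sin(φ) cos(θ), y = ρ sin(φ) sin(θ), z = ρ cos(φ), dV = ρ^2 sin(φ) dρ dφ dθ, with 0 ≤ ρ ≤ 6, 0 ≤ φ ≤ π, 0 ≤ θ ≤ 2π.

The integrand, after substitution and multiplying by the volume element, becomes (81) · ρ^2 sin(φ), so

    ∭_V (∇·F) dV = ∫_0^{2π} ∫_0^{π} ∫_0^{6} (81) · ρ^2 sin(φ) dρ dφ dθ.

Inner (ρ from 0 to 6): 5832sin(φ).
Middle (φ from 0 to π): 11664.
Outer (θ from 0 to 2π): 23328π.

Therefore ∯_{∂V} F · n dS = 23328π.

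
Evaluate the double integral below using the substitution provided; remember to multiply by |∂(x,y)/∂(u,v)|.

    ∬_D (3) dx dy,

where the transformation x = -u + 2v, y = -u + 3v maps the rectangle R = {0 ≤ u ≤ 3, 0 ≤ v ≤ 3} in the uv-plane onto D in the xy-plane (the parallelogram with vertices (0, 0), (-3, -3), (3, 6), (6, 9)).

Compute the Jacobian determinant of (x, y) with respect to (u, v):

    ∂(x,y)/∂(u,v) = | -1  2 | = (-1)(3) - (2)(-1) = -1.
                   | -1  3 |

Its absolute value is |J| = 1 (the area scaling factor).

Substituting x = -u + 2v, y = -u + 3v into the integrand,

    3 → 3,

so the integral becomes

    ∬_R (3) · |J| du dv = ∫_0^3 ∫_0^3 (3) dv du.

Inner (v): 9.
Outer (u): 27.

Therefore ∬_D (3) dx dy = 27.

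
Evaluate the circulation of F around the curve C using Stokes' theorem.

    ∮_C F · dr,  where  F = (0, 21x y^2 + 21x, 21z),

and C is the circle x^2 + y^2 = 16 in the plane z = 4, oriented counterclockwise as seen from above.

Let S be the flat disk x^2 + y^2 ≤ 16 in the plane z = 4, with upward unit normal n̂ = ẑ. By Stokes' theorem,

    ∮_C F · dr = ∬_S (∇ × F) · n̂ dS = ∬_D (curl F)_z dA,

where D is the disk x^2 + y^2 ≤ 16.

Compute the curl of F = (0, 21x y^2 + 21x, 21z):
    (∇ × F)_x = ∂F_z/∂y - ∂F_y/∂z = 0,
    (∇ × F)_y = ∂F_x/∂z - ∂F_z/∂x = 0,
    (∇ × F)_z = ∂F_y/∂x - ∂F_x/∂y = 21y^2 + 21.

On z = 4, (curl F)_z = 21y^2 + 21.

Convert to polar (x = r cos θ, y = r sin θ, dA = r dr dθ); the integrand becomes 21r^2sin(θ)^2 + 21, so

    ∬_D (curl F)_z dA = ∫_0^{2π} ∫_0^{4} (21r^2sin(θ)^2 + 21) · r dr dθ.

Inner (r from 0 to 4): 1344sin(θ)^2 + 168.
Outer (θ from 0 to 2π): 1680π.

Therefore ∮_C F · dr = 1680π.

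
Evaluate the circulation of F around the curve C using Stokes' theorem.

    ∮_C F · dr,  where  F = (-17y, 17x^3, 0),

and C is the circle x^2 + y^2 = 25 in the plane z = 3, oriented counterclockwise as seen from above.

Let S be the flat disk x^2 + y^2 ≤ 25 in the plane z = 3, with upward unit normal n̂ = ẑ. By Stokes' theorem,

    ∮_C F · dr = ∬_S (∇ × F) · n̂ dS = ∬_D (curl F)_z dA,

where D is the disk x^2 + y^2 ≤ 25.

Compute the curl of F = (-17y, 17x^3, 0):
    (∇ × F)_x = ∂F_z/∂y - ∂F_y/∂z = 0,
    (∇ × F)_y = ∂F_x/∂z - ∂F_z/∂x = 0,
    (∇ × F)_z = ∂F_y/∂x - ∂F_x/∂y = 51x^2 + 17.

On z = 3, (curl F)_z = 51x^2 + 17.

Convert to polar (x = r cos θ, y = r sin θ, dA = r dr dθ); the integrand becomes 51r^2cos(θ)^2 + 17, so

    ∬_D (curl F)_z dA = ∫_0^{2π} ∫_0^{5} (51r^2cos(θ)^2 + 17) · r dr dθ.

Inner (r from 0 to 5): 31875cos(θ)^2/4 + 425/2.
Outer (θ from 0 to 2π): 33575π/4.

Therefore ∮_C F · dr = 33575π/4.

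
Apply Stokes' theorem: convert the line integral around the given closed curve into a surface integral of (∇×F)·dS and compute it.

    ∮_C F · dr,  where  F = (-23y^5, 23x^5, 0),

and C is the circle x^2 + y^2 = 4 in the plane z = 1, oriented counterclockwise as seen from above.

Let S be the flat disk x^2 + y^2 ≤ 4 in the plane z = 1, with upward unit normal n̂ = ẑ. By Stokes' theorem,

    ∮_C F · dr = ∬_S (∇ × F) · n̂ dS = ∬_D (curl F)_z dA,

where D is the disk x^2 + y^2 ≤ 4.

Compute the curl of F = (-23y^5, 23x^5, 0):
    (∇ × F)_x = ∂F_z/∂y - ∂F_y/∂z = 0,
    (∇ × F)_y = ∂F_x/∂z - ∂F_z/∂x = 0,
    (∇ × F)_z = ∂F_y/∂x - ∂F_x/∂y = 115x^4 + 115y^4.

On z = 1, (curl F)_z = 115x^4 + 115y^4.

Convert to polar (x = r cos θ, y = r sin θ, dA = r dr dθ); the integrand becomes 115r^4(sin(θ)^4 + cos(θ)^4), so

    ∬_D (curl F)_z dA = ∫_0^{2π} ∫_0^{2} (115r^4(sin(θ)^4 + cos(θ)^4)) · r dr dθ.

Inner (r from 0 to 2): 3680sin(θ)^4/3 + 3680cos(θ)^4/3.
Outer (θ from 0 to 2π): 1840π.

Therefore ∮_C F · dr = 1840π.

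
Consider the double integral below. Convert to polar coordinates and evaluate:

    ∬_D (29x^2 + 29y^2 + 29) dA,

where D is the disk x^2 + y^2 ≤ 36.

The region D is 0 ≤ r ≤ 6, 0 ≤ θ ≤ 2π in polar coordinates, where x = r cos(θ), y = r sin(θ), and dA = r dr dθ.

Under the substitution, the integrand becomes 29r^2 + 29, so

    ∬_D (29x^2 + 29y^2 + 29) dA = ∫_{0}^{2π} ∫_{0}^{6} (29r^2 + 29) · r dr dθ.

Inner integral (in r): ∫_{0}^{6} (29r^2 + 29) · r dr = 9918.

Outer integral (in θ): ∫_{0}^{2π} (9918) dθ = 19836π.

Therefore ∬_D (29x^2 + 29y^2 + 29) dA = 19836π.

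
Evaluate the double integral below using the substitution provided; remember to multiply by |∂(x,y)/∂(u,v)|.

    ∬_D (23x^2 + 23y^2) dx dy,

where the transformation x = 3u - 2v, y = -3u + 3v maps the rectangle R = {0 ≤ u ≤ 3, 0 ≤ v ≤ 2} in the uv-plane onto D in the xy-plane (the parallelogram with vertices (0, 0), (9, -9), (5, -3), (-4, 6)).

Compute the Jacobian determinant of (x, y) with respect to (u, v):

    ∂(x,y)/∂(u,v) = | 3  -2 | = (3)(3) - (-2)(-3) = 3.
                   | -3  3 |

Its absolute value is |J| = 3 (the area scaling factor).

Substituting x = 3u - 2v, y = -3u + 3v into the integrand,

    23x^2 + 23y^2 → 414u^2 - 690u v + 299v^2,

so the integral becomes

    ∬_R (414u^2 - 690u v + 299v^2) · |J| du dv = ∫_0^3 ∫_0^2 (1242u^2 - 2070u v + 897v^2) dv du.

Inner (v): 2484u^2 - 4140u + 2392.
Outer (u): 10902.

Therefore ∬_D (23x^2 + 23y^2) dx dy = 10902.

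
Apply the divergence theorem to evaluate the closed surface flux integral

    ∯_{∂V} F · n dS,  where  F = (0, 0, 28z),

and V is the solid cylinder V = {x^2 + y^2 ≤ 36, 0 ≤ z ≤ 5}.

By the divergence theorem,

    ∯_{∂V} F · n dS = ∭_V (∇ · F) dV.

Compute the divergence:
    ∇ · F = ∂F_x/∂x + ∂F_y/∂y + ∂F_z/∂z = 0 + 0 + 28 = 28.

In cylindrical coordinates, x = r cos(θ), y = r sin(θ), z = z, dV = r dr dθ dz, with 0 ≤ r ≤ 6, 0 ≤ θ ≤ 2π, 0 ≤ z ≤ 5.

The integrand, after substitution and multiplying by the volume element, becomes (28) · r, so

    ∭_V (∇·F) dV = ∫_0^{2π} ∫_0^{6} ∫_0^{5} (28) · r dz dr dθ.

Inner (z from 0 to 5): 140r.
Middle (r from 0 to 6): 2520.
Outer (θ from 0 to 2π): 5040π.

Therefore ∯_{∂V} F · n dS = 5040π.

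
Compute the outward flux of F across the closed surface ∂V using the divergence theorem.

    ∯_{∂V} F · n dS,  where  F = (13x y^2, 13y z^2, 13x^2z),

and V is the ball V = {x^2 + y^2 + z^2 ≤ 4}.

By the divergence theorem,

    ∯_{∂V} F · n dS = ∭_V (∇ · F) dV.

Compute the divergence:
    ∇ · F = ∂F_x/∂x + ∂F_y/∂y + ∂F_z/∂z = 13y^2 + 13z^2 + 13x^2 = 13x^2 + 13y^2 + 13z^2.

In spherical coordinates, x = ρ sin(φ) cos(θ), y = ρ sin(φ) sin(θ), z = ρ cos(φ), dV = ρ^2 sin(φ) dρ dφ dθ, with 0 ≤ ρ ≤ 2, 0 ≤ φ ≤ π, 0 ≤ θ ≤ 2π.

The integrand, after substitution and multiplying by the volume element, becomes (13ρ^2) · ρ^2 sin(φ), so

    ∭_V (∇·F) dV = ∫_0^{2π} ∫_0^{π} ∫_0^{2} (13ρ^2) · ρ^2 sin(φ) dρ dφ dθ.

Inner (ρ from 0 to 2): 416sin(φ)/5.
Middle (φ from 0 to π): 832/5.
Outer (θ from 0 to 2π): 1664π/5.

Therefore ∯_{∂V} F · n dS = 1664π/5.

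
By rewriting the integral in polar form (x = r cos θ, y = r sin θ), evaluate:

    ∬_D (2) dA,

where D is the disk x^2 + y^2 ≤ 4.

The region D is 0 ≤ r ≤ 2, 0 ≤ θ ≤ 2π in polar coordinates, where x = r cos(θ), y = r sin(θ), and dA = r dr dθ.

Under the substitution, the integrand becomes 2, so

    ∬_D (2) dA = ∫_{0}^{2π} ∫_{0}^{2} (2) · r dr dθ.

Inner integral (in r): ∫_{0}^{2} (2) · r dr = 4.

Outer integral (in θ): ∫_{0}^{2π} (4) dθ = 8π.

Therefore ∬_D (2) dA = 8π.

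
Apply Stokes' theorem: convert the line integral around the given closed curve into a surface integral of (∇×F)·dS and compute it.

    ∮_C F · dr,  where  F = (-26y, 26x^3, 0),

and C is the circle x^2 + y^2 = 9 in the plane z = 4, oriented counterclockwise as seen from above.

Let S be the flat disk x^2 + y^2 ≤ 9 in the plane z = 4, with upward unit normal n̂ = ẑ. By Stokes' theorem,

    ∮_C F · dr = ∬_S (∇ × F) · n̂ dS = ∬_D (curl F)_z dA,

where D is the disk x^2 + y^2 ≤ 9.

Compute the curl of F = (-26y, 26x^3, 0):
    (∇ × F)_x = ∂F_z/∂y - ∂F_y/∂z = 0,
    (∇ × F)_y = ∂F_x/∂z - ∂F_z/∂x = 0,
    (∇ × F)_z = ∂F_y/∂x - ∂F_x/∂y = 78x^2 + 26.

On z = 4, (curl F)_z = 78x^2 + 26.

Convert to polar (x = r cos θ, y = r sin θ, dA = r dr dθ); the integrand becomes 78r^2cos(θ)^2 + 26, so

    ∬_D (curl F)_z dA = ∫_0^{2π} ∫_0^{3} (78r^2cos(θ)^2 + 26) · r dr dθ.

Inner (r from 0 to 3): 3159cos(θ)^2/2 + 117.
Outer (θ from 0 to 2π): 3627π/2.

Therefore ∮_C F · dr = 3627π/2.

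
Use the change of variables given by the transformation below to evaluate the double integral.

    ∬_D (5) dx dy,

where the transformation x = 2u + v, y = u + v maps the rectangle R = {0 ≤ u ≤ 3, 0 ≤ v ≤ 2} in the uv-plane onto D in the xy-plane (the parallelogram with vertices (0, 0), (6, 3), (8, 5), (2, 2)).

Compute the Jacobian determinant of (x, y) with respect to (u, v):

    ∂(x,y)/∂(u,v) = | 2  1 | = (2)(1) - (1)(1) = 1.
                   | 1  1 |

Its absolute value is |J| = 1 (the area scaling factor).

Substituting x = 2u + v, y = u + v into the integrand,

    5 → 5,

so the integral becomes

    ∬_R (5) · |J| du dv = ∫_0^3 ∫_0^2 (5) dv du.

Inner (v): 10.
Outer (u): 30.

Therefore ∬_D (5) dx dy = 30.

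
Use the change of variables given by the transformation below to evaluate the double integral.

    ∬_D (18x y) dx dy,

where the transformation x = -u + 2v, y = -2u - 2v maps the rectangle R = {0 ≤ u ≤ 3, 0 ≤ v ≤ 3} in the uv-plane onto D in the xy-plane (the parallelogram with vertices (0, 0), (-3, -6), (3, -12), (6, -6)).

Compute the Jacobian determinant of (x, y) with respect to (u, v):

    ∂(x,y)/∂(u,v) = | -1  2 | = (-1)(-2) - (2)(-2) = 6.
                   | -2  -2 |

Its absolute value is |J| = 6 (the area scaling factor).

Substituting x = -u + 2v, y = -2u - 2v into the integrand,

    18x y → 36u^2 - 36u v - 72v^2,

so the integral becomes

    ∬_R (36u^2 - 36u v - 72v^2) · |J| du dv = ∫_0^3 ∫_0^3 (216u^2 - 216u v - 432v^2) dv du.

Inner (v): 648u^2 - 972u - 3888.
Outer (u): -10206.

Therefore ∬_D (18x y) dx dy = -10206.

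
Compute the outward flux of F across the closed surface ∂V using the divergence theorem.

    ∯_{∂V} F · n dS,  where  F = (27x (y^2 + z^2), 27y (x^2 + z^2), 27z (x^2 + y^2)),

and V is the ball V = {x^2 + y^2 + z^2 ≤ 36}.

By the divergence theorem,

    ∯_{∂V} F · n dS = ∭_V (∇ · F) dV.

Compute the divergence:
    ∇ · F = ∂F_x/∂x + ∂F_y/∂y + ∂F_z/∂z = 27y^2 + 27z^2 + 27x^2 + 27z^2 + 27x^2 + 27y^2 = 54x^2 + 54y^2 + 54z^2.

In spherical coordinates, x = ρ sin(φ) cos(θ), y = ρ sin(φ) sin(θ), z = ρ cos(φ), dV = ρ^2 sin(φ) dρ dφ dθ, with 0 ≤ ρ ≤ 6, 0 ≤ φ ≤ π, 0 ≤ θ ≤ 2π.

The integrand, after substitution and multiplying by the volume element, becomes (54ρ^2) · ρ^2 sin(φ), so

    ∭_V (∇·F) dV = ∫_0^{2π} ∫_0^{π} ∫_0^{6} (54ρ^2) · ρ^2 sin(φ) dρ dφ dθ.

Inner (ρ from 0 to 6): 419904sin(φ)/5.
Middle (φ from 0 to π): 839808/5.
Outer (θ from 0 to 2π): 1679616π/5.

Therefore ∯_{∂V} F · n dS = 1679616π/5.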